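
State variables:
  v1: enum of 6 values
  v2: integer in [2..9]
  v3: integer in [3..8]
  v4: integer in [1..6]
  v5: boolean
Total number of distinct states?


State space = product of domain sizes of all variables.
Domain sizes:
  v1 (enum of 6 values): 6
  v2 (integer in [2..9]): 8
  v3 (integer in [3..8]): 6
  v4 (integer in [1..6]): 6
  v5 (boolean): 2
Product = 6 * 8 * 6 * 6 * 2 = 3456

3456


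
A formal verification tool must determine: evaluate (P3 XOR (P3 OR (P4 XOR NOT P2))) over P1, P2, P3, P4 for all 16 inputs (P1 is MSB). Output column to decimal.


Formula: (P3 XOR (P3 OR (P4 XOR NOT P2))) over P1, P2, P3, P4 (16 rows)
Evaluate each row (bits = P1,P2,P3,P4, MSB first):
  row 0 [0000]: (0 XOR (0 OR (0 XOR NOT 0))) -> 1
  row 1 [0001]: (0 XOR (0 OR (1 XOR NOT 0))) -> 0
  row 2 [0010]: (1 XOR (1 OR (0 XOR NOT 0))) -> 0
  row 3 [0011]: (1 XOR (1 OR (1 XOR NOT 0))) -> 0
  row 4 [0100]: (0 XOR (0 OR (0 XOR NOT 1))) -> 0
  row 5 [0101]: (0 XOR (0 OR (1 XOR NOT 1))) -> 1
  row 6 [0110]: (1 XOR (1 OR (0 XOR NOT 1))) -> 0
  row 7 [0111]: (1 XOR (1 OR (1 XOR NOT 1))) -> 0
  row 8 [1000]: (0 XOR (0 OR (0 XOR NOT 0))) -> 1
  row 9 [1001]: (0 XOR (0 OR (1 XOR NOT 0))) -> 0
  row 10 [1010]: (1 XOR (1 OR (0 XOR NOT 0))) -> 0
  row 11 [1011]: (1 XOR (1 OR (1 XOR NOT 0))) -> 0
  row 12 [1100]: (0 XOR (0 OR (0 XOR NOT 1))) -> 0
  row 13 [1101]: (0 XOR (0 OR (1 XOR NOT 1))) -> 1
  row 14 [1110]: (1 XOR (1 OR (0 XOR NOT 1))) -> 0
  row 15 [1111]: (1 XOR (1 OR (1 XOR NOT 1))) -> 0
Full result column, 4 rows per line (P1,P2 fixed per line; P3,P4 runs 00..11 left to right):
  rows 0-3 [P1,P2=00]: 1000  = hex 8
  rows 4-7 [P1,P2=01]: 0100  = hex 4
  rows 8-11 [P1,P2=10]: 1000  = hex 8
  rows 12-15 [P1,P2=11]: 0100  = hex 4
Output column (row 0 .. row 15) = 1000010010000100
Output column grouped in 4s = 1000 0100 1000 0100 = 0x8484
Convert to decimal digit by digit (value = value*16 + digit):
  8 -> 8
  8*16 + 4 = 132
  132*16 + 8 = 2120
  2120*16 + 4 = 33924
Decimal = 33924

33924


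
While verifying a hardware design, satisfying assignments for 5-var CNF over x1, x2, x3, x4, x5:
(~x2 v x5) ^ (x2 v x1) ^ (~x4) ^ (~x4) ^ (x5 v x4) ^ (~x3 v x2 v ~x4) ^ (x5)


CNF with 7 clauses over 5 vars (32 assignments).
An assignment satisfies CNF iff every clause has >=1 true literal.
Check each row (bits = x1,x2,x3,x4,x5; clause T/F shown):
  row 0 [00000]: clauses=TFTTFTF -> 0
  row 1 [00001]: clauses=TFTTTTT -> 0
  row 2 [00010]: clauses=TFFFTTF -> 0
  row 3 [00011]: clauses=TFFFTTT -> 0
  row 4 [00100]: clauses=TFTTFTF -> 0
  row 5 [00101]: clauses=TFTTTTT -> 0
  row 6 [00110]: clauses=TFFFTFF -> 0
  row 7 [00111]: clauses=TFFFTFT -> 0
  row 8 [01000]: clauses=FTTTFTF -> 0
  row 9 [01001]: clauses=TTTTTTT -> 1
  row 10 [01010]: clauses=FTFFTTF -> 0
  row 11 [01011]: clauses=TTFFTTT -> 0
  row 12 [01100]: clauses=FTTTFTF -> 0
  row 13 [01101]: clauses=TTTTTTT -> 1
  row 14 [01110]: clauses=FTFFTTF -> 0
  row 15 [01111]: clauses=TTFFTTT -> 0
  row 16 [10000]: clauses=TTTTFTF -> 0
  row 17 [10001]: clauses=TTTTTTT -> 1
  row 18 [10010]: clauses=TTFFTTF -> 0
  row 19 [10011]: clauses=TTFFTTT -> 0
  row 20 [10100]: clauses=TTTTFTF -> 0
  row 21 [10101]: clauses=TTTTTTT -> 1
  row 22 [10110]: clauses=TTFFTFF -> 0
  row 23 [10111]: clauses=TTFFTFT -> 0
  row 24 [11000]: clauses=FTTTFTF -> 0
  row 25 [11001]: clauses=TTTTTTT -> 1
  row 26 [11010]: clauses=FTFFTTF -> 0
  row 27 [11011]: clauses=TTFFTTT -> 0
  row 28 [11100]: clauses=FTTTFTF -> 0
  row 29 [11101]: clauses=TTTTTTT -> 1
  row 30 [11110]: clauses=FTFFTTF -> 0
  row 31 [11111]: clauses=TTFFTTT -> 0
Full result column, 8 rows per line (x1,x2 fixed per line; x3,x4,x5 runs 000..111 left to right):
  rows 0-7 [x1,x2=00]: 00000000  (ones: 0)
  rows 8-15 [x1,x2=01]: 01000100  (ones: 2)
  rows 16-23 [x1,x2=10]: 01000100  (ones: 2)
  rows 24-31 [x1,x2=11]: 01000100  (ones: 2)
Satisfying assignments = 0+2+2+2 = 6

6


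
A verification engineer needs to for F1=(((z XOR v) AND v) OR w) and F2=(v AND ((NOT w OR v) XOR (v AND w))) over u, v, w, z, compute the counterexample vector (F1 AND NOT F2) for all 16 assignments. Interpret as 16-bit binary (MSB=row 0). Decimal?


F1 = (((z XOR v) AND v) OR w)
F2 = (v AND ((NOT w OR v) XOR (v AND w)))
Counterexample to F1=>F2 is where F1=1 and F2=0.
Evaluate each row (bits = u,v,w,z, MSB first):
  row 0 [0000]: F1=0 F2=0 -> F1&~F2 -> 0
  row 1 [0001]: F1=0 F2=0 -> F1&~F2 -> 0
  row 2 [0010]: F1=1 F2=0 -> F1&~F2 -> 1
  row 3 [0011]: F1=1 F2=0 -> F1&~F2 -> 1
  row 4 [0100]: F1=1 F2=1 -> F1&~F2 -> 0
  row 5 [0101]: F1=0 F2=1 -> F1&~F2 -> 0
  row 6 [0110]: F1=1 F2=0 -> F1&~F2 -> 1
  row 7 [0111]: F1=1 F2=0 -> F1&~F2 -> 1
  row 8 [1000]: F1=0 F2=0 -> F1&~F2 -> 0
  row 9 [1001]: F1=0 F2=0 -> F1&~F2 -> 0
  row 10 [1010]: F1=1 F2=0 -> F1&~F2 -> 1
  row 11 [1011]: F1=1 F2=0 -> F1&~F2 -> 1
  row 12 [1100]: F1=1 F2=1 -> F1&~F2 -> 0
  row 13 [1101]: F1=0 F2=1 -> F1&~F2 -> 0
  row 14 [1110]: F1=1 F2=0 -> F1&~F2 -> 1
  row 15 [1111]: F1=1 F2=0 -> F1&~F2 -> 1
Full result column, 4 rows per line (u,v fixed per line; w,z runs 00..11 left to right):
  rows 0-3 [u,v=00]: 0011  = hex 3
  rows 4-7 [u,v=01]: 0011  = hex 3
  rows 8-11 [u,v=10]: 0011  = hex 3
  rows 12-15 [u,v=11]: 0011  = hex 3
Counterexample vector (row 0 .. row 15) = 0011001100110011
Output column grouped in 4s = 0011 0011 0011 0011 = 0x3333
Convert to decimal digit by digit (value = value*16 + digit):
  3 -> 3
  3*16 + 3 = 51
  51*16 + 3 = 819
  819*16 + 3 = 13107
Decimal = 13107

13107


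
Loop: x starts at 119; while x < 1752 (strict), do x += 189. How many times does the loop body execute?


Step 1: x goes from 119 toward 1752 by 189; the body runs while x<1752, so iterations = ceil((bound-start)/step)
Step 2: Distance=1633
Step 3: ceil(1633/189)=9

9


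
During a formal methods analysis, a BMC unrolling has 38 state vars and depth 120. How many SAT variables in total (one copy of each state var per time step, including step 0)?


BMC unrolls to depth k, creating one copy of each state var for steps 0..k.
Step count = 120 + 1 = 121 (steps 0 through 120)
Vars per step = 38
Total = 38 * 121 = 4598

4598


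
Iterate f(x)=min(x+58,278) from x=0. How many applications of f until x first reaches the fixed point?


Step 1: x=0, cap=278, increment=58
Step 2: x grows by 58 each step until capped at 278; fixed point is x=278
Step 3: iterations = ceil(278/58) = 5

5


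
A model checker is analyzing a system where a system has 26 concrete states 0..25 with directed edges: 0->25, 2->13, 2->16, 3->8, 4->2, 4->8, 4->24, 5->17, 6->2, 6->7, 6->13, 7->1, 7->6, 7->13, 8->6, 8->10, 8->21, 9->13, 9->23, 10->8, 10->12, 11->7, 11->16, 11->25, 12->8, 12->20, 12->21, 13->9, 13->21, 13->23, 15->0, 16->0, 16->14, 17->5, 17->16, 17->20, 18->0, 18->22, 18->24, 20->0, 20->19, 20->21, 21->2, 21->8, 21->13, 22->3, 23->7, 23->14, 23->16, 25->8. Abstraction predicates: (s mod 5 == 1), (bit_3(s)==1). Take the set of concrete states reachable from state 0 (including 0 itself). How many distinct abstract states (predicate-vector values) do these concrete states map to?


BFS from 0:
Concrete reachable: {0, 1, 2, 6, 7, 8, 9, 10, 12, 13, 14, 16, 19, 20, 21, 23, 25}
Abstract via predicates (s mod 5 == 1), (bit_3(s)==1):
  (0,0) <- {0, 2, 7, 19, 20, 23}
  (0,1) <- {8, 9, 10, 12, 13, 14, 25}
  (1,0) <- {1, 6, 16, 21}
Distinct abstract states = 3

3


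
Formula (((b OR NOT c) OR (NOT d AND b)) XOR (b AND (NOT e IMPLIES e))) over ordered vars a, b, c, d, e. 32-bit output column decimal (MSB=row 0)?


Formula: (((b OR NOT c) OR (NOT d AND b)) XOR (b AND (NOT e IMPLIES e))) over a, b, c, d, e (32 rows)
Evaluate each row (bits = a,b,c,d,e, MSB first):
  row 0 [00000]: (((0 OR NOT 0) OR (NOT 0 AND 0)) XOR (0 AND (NOT 0 IMPLIES 0))) -> 1
  row 1 [00001]: (((0 OR NOT 0) OR (NOT 0 AND 0)) XOR (0 AND (NOT 1 IMPLIES 1))) -> 1
  row 2 [00010]: (((0 OR NOT 0) OR (NOT 1 AND 0)) XOR (0 AND (NOT 0 IMPLIES 0))) -> 1
  row 3 [00011]: (((0 OR NOT 0) OR (NOT 1 AND 0)) XOR (0 AND (NOT 1 IMPLIES 1))) -> 1
  row 4 [00100]: (((0 OR NOT 1) OR (NOT 0 AND 0)) XOR (0 AND (NOT 0 IMPLIES 0))) -> 0
  row 5 [00101]: (((0 OR NOT 1) OR (NOT 0 AND 0)) XOR (0 AND (NOT 1 IMPLIES 1))) -> 0
  row 6 [00110]: (((0 OR NOT 1) OR (NOT 1 AND 0)) XOR (0 AND (NOT 0 IMPLIES 0))) -> 0
  row 7 [00111]: (((0 OR NOT 1) OR (NOT 1 AND 0)) XOR (0 AND (NOT 1 IMPLIES 1))) -> 0
  row 8 [01000]: (((1 OR NOT 0) OR (NOT 0 AND 1)) XOR (1 AND (NOT 0 IMPLIES 0))) -> 1
  row 9 [01001]: (((1 OR NOT 0) OR (NOT 0 AND 1)) XOR (1 AND (NOT 1 IMPLIES 1))) -> 0
  row 10 [01010]: (((1 OR NOT 0) OR (NOT 1 AND 1)) XOR (1 AND (NOT 0 IMPLIES 0))) -> 1
  row 11 [01011]: (((1 OR NOT 0) OR (NOT 1 AND 1)) XOR (1 AND (NOT 1 IMPLIES 1))) -> 0
  row 12 [01100]: (((1 OR NOT 1) OR (NOT 0 AND 1)) XOR (1 AND (NOT 0 IMPLIES 0))) -> 1
  row 13 [01101]: (((1 OR NOT 1) OR (NOT 0 AND 1)) XOR (1 AND (NOT 1 IMPLIES 1))) -> 0
  row 14 [01110]: (((1 OR NOT 1) OR (NOT 1 AND 1)) XOR (1 AND (NOT 0 IMPLIES 0))) -> 1
  row 15 [01111]: (((1 OR NOT 1) OR (NOT 1 AND 1)) XOR (1 AND (NOT 1 IMPLIES 1))) -> 0
  row 16 [10000]: (((0 OR NOT 0) OR (NOT 0 AND 0)) XOR (0 AND (NOT 0 IMPLIES 0))) -> 1
  row 17 [10001]: (((0 OR NOT 0) OR (NOT 0 AND 0)) XOR (0 AND (NOT 1 IMPLIES 1))) -> 1
  row 18 [10010]: (((0 OR NOT 0) OR (NOT 1 AND 0)) XOR (0 AND (NOT 0 IMPLIES 0))) -> 1
  row 19 [10011]: (((0 OR NOT 0) OR (NOT 1 AND 0)) XOR (0 AND (NOT 1 IMPLIES 1))) -> 1
  row 20 [10100]: (((0 OR NOT 1) OR (NOT 0 AND 0)) XOR (0 AND (NOT 0 IMPLIES 0))) -> 0
  row 21 [10101]: (((0 OR NOT 1) OR (NOT 0 AND 0)) XOR (0 AND (NOT 1 IMPLIES 1))) -> 0
  row 22 [10110]: (((0 OR NOT 1) OR (NOT 1 AND 0)) XOR (0 AND (NOT 0 IMPLIES 0))) -> 0
  row 23 [10111]: (((0 OR NOT 1) OR (NOT 1 AND 0)) XOR (0 AND (NOT 1 IMPLIES 1))) -> 0
  row 24 [11000]: (((1 OR NOT 0) OR (NOT 0 AND 1)) XOR (1 AND (NOT 0 IMPLIES 0))) -> 1
  row 25 [11001]: (((1 OR NOT 0) OR (NOT 0 AND 1)) XOR (1 AND (NOT 1 IMPLIES 1))) -> 0
  row 26 [11010]: (((1 OR NOT 0) OR (NOT 1 AND 1)) XOR (1 AND (NOT 0 IMPLIES 0))) -> 1
  row 27 [11011]: (((1 OR NOT 0) OR (NOT 1 AND 1)) XOR (1 AND (NOT 1 IMPLIES 1))) -> 0
  row 28 [11100]: (((1 OR NOT 1) OR (NOT 0 AND 1)) XOR (1 AND (NOT 0 IMPLIES 0))) -> 1
  row 29 [11101]: (((1 OR NOT 1) OR (NOT 0 AND 1)) XOR (1 AND (NOT 1 IMPLIES 1))) -> 0
  row 30 [11110]: (((1 OR NOT 1) OR (NOT 1 AND 1)) XOR (1 AND (NOT 0 IMPLIES 0))) -> 1
  row 31 [11111]: (((1 OR NOT 1) OR (NOT 1 AND 1)) XOR (1 AND (NOT 1 IMPLIES 1))) -> 0
Full result column, 4 rows per line (a,b,c fixed per line; d,e runs 00..11 left to right):
  rows 0-3 [a,b,c=000]: 1111  = hex F
  rows 4-7 [a,b,c=001]: 0000  = hex 0
  rows 8-11 [a,b,c=010]: 1010  = hex A
  rows 12-15 [a,b,c=011]: 1010  = hex A
  rows 16-19 [a,b,c=100]: 1111  = hex F
  rows 20-23 [a,b,c=101]: 0000  = hex 0
  rows 24-27 [a,b,c=110]: 1010  = hex A
  rows 28-31 [a,b,c=111]: 1010  = hex A
Output column (row 0 .. row 31) = 11110000101010101111000010101010
Output column grouped in 4s = 1111 0000 1010 1010 1111 0000 1010 1010 = 0xF0AAF0AA
Convert to decimal digit by digit (value = value*16 + digit):
  F -> 15
  15*16 + 0 = 240
  240*16 + 10 (A) = 3850
  3850*16 + 10 (A) = 61610
  61610*16 + 15 (F) = 985775
  985775*16 + 0 = 15772400
  15772400*16 + 10 (A) = 252358410
  252358410*16 + 10 (A) = 4037734570
Decimal = 4037734570

4037734570


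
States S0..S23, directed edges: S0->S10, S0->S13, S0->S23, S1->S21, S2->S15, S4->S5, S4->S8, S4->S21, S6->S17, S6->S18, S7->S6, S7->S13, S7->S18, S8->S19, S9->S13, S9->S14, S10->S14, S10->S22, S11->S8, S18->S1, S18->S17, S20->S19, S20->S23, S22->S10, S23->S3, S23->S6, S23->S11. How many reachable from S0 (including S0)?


BFS from S0:
  layer 0: {S0}
  layer 1: {S10, S13, S23}
  layer 2: {S3, S6, S11, S14, S22}
  layer 3: {S8, S17, S18}
  layer 4: {S1, S19}
  layer 5: {S21}
Reachable set: {S0, S1, S3, S6, S8, S10, S11, S13, S14, S17, S18, S19, S21, S22, S23}
Count = 15

15


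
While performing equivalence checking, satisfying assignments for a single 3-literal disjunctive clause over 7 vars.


Step 1: Total=2^7=128
Step 2: Unsat when all 3 false: 2^4=16
Step 3: Sat=128-16=112

112


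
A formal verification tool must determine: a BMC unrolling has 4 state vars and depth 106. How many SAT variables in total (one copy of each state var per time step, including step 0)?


BMC unrolls to depth k, creating one copy of each state var for steps 0..k.
Step count = 106 + 1 = 107 (steps 0 through 106)
Vars per step = 4
Total = 4 * 107 = 428

428


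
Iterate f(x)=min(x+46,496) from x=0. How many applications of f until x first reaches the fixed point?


Step 1: x=0, cap=496, increment=46
Step 2: x grows by 46 each step until capped at 496; fixed point is x=496
Step 3: iterations = ceil(496/46) = 11

11


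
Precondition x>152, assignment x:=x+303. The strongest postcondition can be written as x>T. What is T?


Formula: sp(P, x:=E) = exists old_x. (x = E[old_x/x]) AND P[old_x/x] (old_x is the value of x before the assignment; eliminate old_x by solving x = E[old_x/x] for old_x)
Step 1: Precondition P: x>152, i.e. old_x > 152
Step 2: Assignment gives x = old_x + 303, so old_x = x - 303
Step 3: Substitute into P: x - 303 > 152
Step 4: Simplify: x > 152+303 = 455

455


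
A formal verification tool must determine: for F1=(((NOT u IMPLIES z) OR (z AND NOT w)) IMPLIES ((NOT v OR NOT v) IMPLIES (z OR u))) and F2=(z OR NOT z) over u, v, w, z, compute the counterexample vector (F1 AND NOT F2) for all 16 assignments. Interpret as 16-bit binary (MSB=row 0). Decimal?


F1 = (((NOT u IMPLIES z) OR (z AND NOT w)) IMPLIES ((NOT v OR NOT v) IMPLIES (z OR u)))
F2 = (z OR NOT z)
Counterexample to F1=>F2 is where F1=1 and F2=0.
Evaluate each row (bits = u,v,w,z, MSB first):
  row 0 [0000]: F1=1 F2=1 -> F1&~F2 -> 0
  row 1 [0001]: F1=1 F2=1 -> F1&~F2 -> 0
  row 2 [0010]: F1=1 F2=1 -> F1&~F2 -> 0
  row 3 [0011]: F1=1 F2=1 -> F1&~F2 -> 0
  row 4 [0100]: F1=1 F2=1 -> F1&~F2 -> 0
  row 5 [0101]: F1=1 F2=1 -> F1&~F2 -> 0
  row 6 [0110]: F1=1 F2=1 -> F1&~F2 -> 0
  row 7 [0111]: F1=1 F2=1 -> F1&~F2 -> 0
  row 8 [1000]: F1=1 F2=1 -> F1&~F2 -> 0
  row 9 [1001]: F1=1 F2=1 -> F1&~F2 -> 0
  row 10 [1010]: F1=1 F2=1 -> F1&~F2 -> 0
  row 11 [1011]: F1=1 F2=1 -> F1&~F2 -> 0
  row 12 [1100]: F1=1 F2=1 -> F1&~F2 -> 0
  row 13 [1101]: F1=1 F2=1 -> F1&~F2 -> 0
  row 14 [1110]: F1=1 F2=1 -> F1&~F2 -> 0
  row 15 [1111]: F1=1 F2=1 -> F1&~F2 -> 0
Full result column, 4 rows per line (u,v fixed per line; w,z runs 00..11 left to right):
  rows 0-3 [u,v=00]: 0000  = hex 0
  rows 4-7 [u,v=01]: 0000  = hex 0
  rows 8-11 [u,v=10]: 0000  = hex 0
  rows 12-15 [u,v=11]: 0000  = hex 0
Counterexample vector (row 0 .. row 15) = 0000000000000000
Output column grouped in 4s = 0000 0000 0000 0000 = 0x0000
Convert to decimal digit by digit (value = value*16 + digit):
  0 -> 0
  0*16 + 0 = 0
  0*16 + 0 = 0
  0*16 + 0 = 0
Decimal = 0

0


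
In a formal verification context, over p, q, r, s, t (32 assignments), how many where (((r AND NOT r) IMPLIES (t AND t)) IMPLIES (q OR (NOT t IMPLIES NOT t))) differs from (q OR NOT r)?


F1 = (((r AND NOT r) IMPLIES (t AND t)) IMPLIES (q OR (NOT t IMPLIES NOT t)))
F2 = (q OR NOT r)
Evaluate both on each of 32 rows (bits = p,q,r,s,t):
  row 0 [00000]: F1=1 F2=1 -> 0
  row 1 [00001]: F1=1 F2=1 -> 0
  row 2 [00010]: F1=1 F2=1 -> 0
  row 3 [00011]: F1=1 F2=1 -> 0
  row 4 [00100]: F1=1 F2=0 (differ) -> 1
  row 5 [00101]: F1=1 F2=0 (differ) -> 1
  row 6 [00110]: F1=1 F2=0 (differ) -> 1
  row 7 [00111]: F1=1 F2=0 (differ) -> 1
  row 8 [01000]: F1=1 F2=1 -> 0
  row 9 [01001]: F1=1 F2=1 -> 0
  row 10 [01010]: F1=1 F2=1 -> 0
  row 11 [01011]: F1=1 F2=1 -> 0
  row 12 [01100]: F1=1 F2=1 -> 0
  row 13 [01101]: F1=1 F2=1 -> 0
  row 14 [01110]: F1=1 F2=1 -> 0
  row 15 [01111]: F1=1 F2=1 -> 0
  row 16 [10000]: F1=1 F2=1 -> 0
  row 17 [10001]: F1=1 F2=1 -> 0
  row 18 [10010]: F1=1 F2=1 -> 0
  row 19 [10011]: F1=1 F2=1 -> 0
  row 20 [10100]: F1=1 F2=0 (differ) -> 1
  row 21 [10101]: F1=1 F2=0 (differ) -> 1
  row 22 [10110]: F1=1 F2=0 (differ) -> 1
  row 23 [10111]: F1=1 F2=0 (differ) -> 1
  row 24 [11000]: F1=1 F2=1 -> 0
  row 25 [11001]: F1=1 F2=1 -> 0
  row 26 [11010]: F1=1 F2=1 -> 0
  row 27 [11011]: F1=1 F2=1 -> 0
  row 28 [11100]: F1=1 F2=1 -> 0
  row 29 [11101]: F1=1 F2=1 -> 0
  row 30 [11110]: F1=1 F2=1 -> 0
  row 31 [11111]: F1=1 F2=1 -> 0
Full result column, 8 rows per line (p,q fixed per line; r,s,t runs 000..111 left to right):
  rows 0-7 [p,q=00]: 00001111  (ones: 4)
  rows 8-15 [p,q=01]: 00000000  (ones: 0)
  rows 16-23 [p,q=10]: 00001111  (ones: 4)
  rows 24-31 [p,q=11]: 00000000  (ones: 0)
Disagreements = 4+0+4+0 = 8

8


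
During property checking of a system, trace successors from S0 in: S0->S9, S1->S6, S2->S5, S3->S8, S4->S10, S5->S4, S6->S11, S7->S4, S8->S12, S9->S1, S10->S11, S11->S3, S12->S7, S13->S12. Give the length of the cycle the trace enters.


Trace from S0 until a state repeats:
  S0 -> S9 -> S1 -> S6 -> S11 -> S3 -> S8 -> S12 -> S7 -> S4 -> S10 -> S11
S11 first seen at step 4, revisited at step 11.
Cycle length = 11 - 4 = 7

7


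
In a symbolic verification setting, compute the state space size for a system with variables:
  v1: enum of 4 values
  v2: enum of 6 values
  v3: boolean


State space = product of domain sizes of all variables.
Domain sizes:
  v1 (enum of 4 values): 4
  v2 (enum of 6 values): 6
  v3 (boolean): 2
Product = 4 * 6 * 2 = 48

48


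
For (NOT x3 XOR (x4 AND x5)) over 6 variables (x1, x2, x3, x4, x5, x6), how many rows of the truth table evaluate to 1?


Formula: (NOT x3 XOR (x4 AND x5)) over 6 vars (64 rows)
Evaluate each row (x1, x2, x3, x4, x5, x6 as bits, MSB first):
  row 0 [000000]: (NOT 0 XOR (0 AND 0)) -> 1
  row 1 [000001]: (NOT 0 XOR (0 AND 0)) -> 1
  row 2 [000010]: (NOT 0 XOR (0 AND 1)) -> 1
  row 3 [000011]: (NOT 0 XOR (0 AND 1)) -> 1
  row 4 [000100]: (NOT 0 XOR (1 AND 0)) -> 1
  (every remaining row is evaluated the same way; all 64 results are listed next)
Full result column, 8 rows per line (x1,x2,x3 fixed per line; x4,x5,x6 runs 000..111 left to right):
  rows 0-7 [x1,x2,x3=000]: 11111100  (ones: 6)
  rows 8-15 [x1,x2,x3=001]: 00000011  (ones: 2)
  rows 16-23 [x1,x2,x3=010]: 11111100  (ones: 6)
  rows 24-31 [x1,x2,x3=011]: 00000011  (ones: 2)
  rows 32-39 [x1,x2,x3=100]: 11111100  (ones: 6)
  rows 40-47 [x1,x2,x3=101]: 00000011  (ones: 2)
  rows 48-55 [x1,x2,x3=110]: 11111100  (ones: 6)
  rows 56-63 [x1,x2,x3=111]: 00000011  (ones: 2)
Count of 1-rows = 6+2+6+2+6+2+6+2 = 32

32


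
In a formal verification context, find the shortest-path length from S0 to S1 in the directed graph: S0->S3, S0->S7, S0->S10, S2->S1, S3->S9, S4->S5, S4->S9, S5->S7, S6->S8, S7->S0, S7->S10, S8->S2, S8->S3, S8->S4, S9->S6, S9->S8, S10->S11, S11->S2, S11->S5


BFS layer-by-layer from S0:
  dist 0: {S0}
  dist 1: {S3, S7, S10}
  dist 2: {S9, S11}
  dist 3: {S2, S5, S6, S8}
  dist 4: {S1, S4}
  -> S1 reached at distance 4
Shortest path length = 4

4


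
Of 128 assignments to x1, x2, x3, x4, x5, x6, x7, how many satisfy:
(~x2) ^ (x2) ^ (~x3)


CNF with 3 clauses over 7 vars (128 assignments).
An assignment satisfies CNF iff every clause has >=1 true literal.
Check each row (bits = x1,x2,x3,x4,x5,x6,x7; clause T/F shown):
  row 0 [0000000]: clauses=TFT -> 0
  row 1 [0000001]: clauses=TFT -> 0
  row 2 [0000010]: clauses=TFT -> 0
  row 3 [0000011]: clauses=TFT -> 0
  row 4 [0000100]: clauses=TFT -> 0
  (every remaining row is evaluated the same way; all 128 results are listed next)
Full result column, 8 rows per line (x1,x2,x3,x4 fixed per line; x5,x6,x7 runs 000..111 left to right):
  rows 0-7 [x1,x2,x3,x4=0000]: 00000000  (ones: 0)
  rows 8-15 [x1,x2,x3,x4=0001]: 00000000  (ones: 0)
  rows 16-23 [x1,x2,x3,x4=0010]: 00000000  (ones: 0)
  rows 24-31 [x1,x2,x3,x4=0011]: 00000000  (ones: 0)
  rows 32-39 [x1,x2,x3,x4=0100]: 00000000  (ones: 0)
  rows 40-47 [x1,x2,x3,x4=0101]: 00000000  (ones: 0)
  rows 48-55 [x1,x2,x3,x4=0110]: 00000000  (ones: 0)
  rows 56-63 [x1,x2,x3,x4=0111]: 00000000  (ones: 0)
  rows 64-71 [x1,x2,x3,x4=1000]: 00000000  (ones: 0)
  rows 72-79 [x1,x2,x3,x4=1001]: 00000000  (ones: 0)
  rows 80-87 [x1,x2,x3,x4=1010]: 00000000  (ones: 0)
  rows 88-95 [x1,x2,x3,x4=1011]: 00000000  (ones: 0)
  rows 96-103 [x1,x2,x3,x4=1100]: 00000000  (ones: 0)
  rows 104-111 [x1,x2,x3,x4=1101]: 00000000  (ones: 0)
  rows 112-119 [x1,x2,x3,x4=1110]: 00000000  (ones: 0)
  rows 120-127 [x1,x2,x3,x4=1111]: 00000000  (ones: 0)
Satisfying assignments = 0+0+0+0+0+0+0+0+0+0+0+0+0+0+0+0 = 0

0


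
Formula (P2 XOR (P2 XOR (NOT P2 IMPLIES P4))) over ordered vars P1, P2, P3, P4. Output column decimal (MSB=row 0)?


Formula: (P2 XOR (P2 XOR (NOT P2 IMPLIES P4))) over P1, P2, P3, P4 (16 rows)
Evaluate each row (bits = P1,P2,P3,P4, MSB first):
  row 0 [0000]: (0 XOR (0 XOR (NOT 0 IMPLIES 0))) -> 0
  row 1 [0001]: (0 XOR (0 XOR (NOT 0 IMPLIES 1))) -> 1
  row 2 [0010]: (0 XOR (0 XOR (NOT 0 IMPLIES 0))) -> 0
  row 3 [0011]: (0 XOR (0 XOR (NOT 0 IMPLIES 1))) -> 1
  row 4 [0100]: (1 XOR (1 XOR (NOT 1 IMPLIES 0))) -> 1
  row 5 [0101]: (1 XOR (1 XOR (NOT 1 IMPLIES 1))) -> 1
  row 6 [0110]: (1 XOR (1 XOR (NOT 1 IMPLIES 0))) -> 1
  row 7 [0111]: (1 XOR (1 XOR (NOT 1 IMPLIES 1))) -> 1
  row 8 [1000]: (0 XOR (0 XOR (NOT 0 IMPLIES 0))) -> 0
  row 9 [1001]: (0 XOR (0 XOR (NOT 0 IMPLIES 1))) -> 1
  row 10 [1010]: (0 XOR (0 XOR (NOT 0 IMPLIES 0))) -> 0
  row 11 [1011]: (0 XOR (0 XOR (NOT 0 IMPLIES 1))) -> 1
  row 12 [1100]: (1 XOR (1 XOR (NOT 1 IMPLIES 0))) -> 1
  row 13 [1101]: (1 XOR (1 XOR (NOT 1 IMPLIES 1))) -> 1
  row 14 [1110]: (1 XOR (1 XOR (NOT 1 IMPLIES 0))) -> 1
  row 15 [1111]: (1 XOR (1 XOR (NOT 1 IMPLIES 1))) -> 1
Full result column, 4 rows per line (P1,P2 fixed per line; P3,P4 runs 00..11 left to right):
  rows 0-3 [P1,P2=00]: 0101  = hex 5
  rows 4-7 [P1,P2=01]: 1111  = hex F
  rows 8-11 [P1,P2=10]: 0101  = hex 5
  rows 12-15 [P1,P2=11]: 1111  = hex F
Output column (row 0 .. row 15) = 0101111101011111
Output column grouped in 4s = 0101 1111 0101 1111 = 0x5F5F
Convert to decimal digit by digit (value = value*16 + digit):
  5 -> 5
  5*16 + 15 (F) = 95
  95*16 + 5 = 1525
  1525*16 + 15 (F) = 24415
Decimal = 24415

24415


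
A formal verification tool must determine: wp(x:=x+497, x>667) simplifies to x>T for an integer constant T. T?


Formula: wp(x:=E, P) = P[E/x] (substitute E for x in postcondition)
Step 1: Postcondition: x>667
Step 2: Substitute x+497 for x: x+497>667
Step 3: Solve for x: x > 667-497 = 170

170


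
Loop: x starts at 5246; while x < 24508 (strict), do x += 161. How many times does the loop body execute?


Step 1: x goes from 5246 toward 24508 by 161; the body runs while x<24508, so iterations = ceil((bound-start)/step)
Step 2: Distance=19262
Step 3: ceil(19262/161)=120

120


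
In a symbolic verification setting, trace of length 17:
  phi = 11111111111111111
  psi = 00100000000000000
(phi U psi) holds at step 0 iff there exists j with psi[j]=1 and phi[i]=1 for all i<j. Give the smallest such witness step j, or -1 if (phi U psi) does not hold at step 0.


(phi U psi) at 0: need smallest j with psi[j]=1 and phi[i]=1 for all i in [0,j).
Scan from step 0:
  step 0: phi=1, psi=0 -> continue
  step 1: phi=1, psi=0 -> continue
  step 2: psi=1 and phi held for [0,2) -> witness found
Witness step = 2

2


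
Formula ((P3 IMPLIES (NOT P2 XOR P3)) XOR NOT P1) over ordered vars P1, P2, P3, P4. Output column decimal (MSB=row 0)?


Formula: ((P3 IMPLIES (NOT P2 XOR P3)) XOR NOT P1) over P1, P2, P3, P4 (16 rows)
Evaluate each row (bits = P1,P2,P3,P4, MSB first):
  row 0 [0000]: ((0 IMPLIES (NOT 0 XOR 0)) XOR NOT 0) -> 0
  row 1 [0001]: ((0 IMPLIES (NOT 0 XOR 0)) XOR NOT 0) -> 0
  row 2 [0010]: ((1 IMPLIES (NOT 0 XOR 1)) XOR NOT 0) -> 1
  row 3 [0011]: ((1 IMPLIES (NOT 0 XOR 1)) XOR NOT 0) -> 1
  row 4 [0100]: ((0 IMPLIES (NOT 1 XOR 0)) XOR NOT 0) -> 0
  row 5 [0101]: ((0 IMPLIES (NOT 1 XOR 0)) XOR NOT 0) -> 0
  row 6 [0110]: ((1 IMPLIES (NOT 1 XOR 1)) XOR NOT 0) -> 0
  row 7 [0111]: ((1 IMPLIES (NOT 1 XOR 1)) XOR NOT 0) -> 0
  row 8 [1000]: ((0 IMPLIES (NOT 0 XOR 0)) XOR NOT 1) -> 1
  row 9 [1001]: ((0 IMPLIES (NOT 0 XOR 0)) XOR NOT 1) -> 1
  row 10 [1010]: ((1 IMPLIES (NOT 0 XOR 1)) XOR NOT 1) -> 0
  row 11 [1011]: ((1 IMPLIES (NOT 0 XOR 1)) XOR NOT 1) -> 0
  row 12 [1100]: ((0 IMPLIES (NOT 1 XOR 0)) XOR NOT 1) -> 1
  row 13 [1101]: ((0 IMPLIES (NOT 1 XOR 0)) XOR NOT 1) -> 1
  row 14 [1110]: ((1 IMPLIES (NOT 1 XOR 1)) XOR NOT 1) -> 1
  row 15 [1111]: ((1 IMPLIES (NOT 1 XOR 1)) XOR NOT 1) -> 1
Full result column, 4 rows per line (P1,P2 fixed per line; P3,P4 runs 00..11 left to right):
  rows 0-3 [P1,P2=00]: 0011  = hex 3
  rows 4-7 [P1,P2=01]: 0000  = hex 0
  rows 8-11 [P1,P2=10]: 1100  = hex C
  rows 12-15 [P1,P2=11]: 1111  = hex F
Output column (row 0 .. row 15) = 0011000011001111
Output column grouped in 4s = 0011 0000 1100 1111 = 0x30CF
Convert to decimal digit by digit (value = value*16 + digit):
  3 -> 3
  3*16 + 0 = 48
  48*16 + 12 (C) = 780
  780*16 + 15 (F) = 12495
Decimal = 12495

12495


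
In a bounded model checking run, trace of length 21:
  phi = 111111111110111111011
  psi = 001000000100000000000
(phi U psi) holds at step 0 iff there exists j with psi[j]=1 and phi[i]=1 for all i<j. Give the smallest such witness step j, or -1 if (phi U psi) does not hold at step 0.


(phi U psi) at 0: need smallest j with psi[j]=1 and phi[i]=1 for all i in [0,j).
Scan from step 0:
  step 0: phi=1, psi=0 -> continue
  step 1: phi=1, psi=0 -> continue
  step 2: psi=1 and phi held for [0,2) -> witness found
Witness step = 2

2


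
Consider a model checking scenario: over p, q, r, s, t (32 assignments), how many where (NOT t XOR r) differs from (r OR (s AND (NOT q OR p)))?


F1 = (NOT t XOR r)
F2 = (r OR (s AND (NOT q OR p)))
Evaluate both on each of 32 rows (bits = p,q,r,s,t):
  row 0 [00000]: F1=1 F2=0 (differ) -> 1
  row 1 [00001]: F1=0 F2=0 -> 0
  row 2 [00010]: F1=1 F2=1 -> 0
  row 3 [00011]: F1=0 F2=1 (differ) -> 1
  row 4 [00100]: F1=0 F2=1 (differ) -> 1
  row 5 [00101]: F1=1 F2=1 -> 0
  row 6 [00110]: F1=0 F2=1 (differ) -> 1
  row 7 [00111]: F1=1 F2=1 -> 0
  row 8 [01000]: F1=1 F2=0 (differ) -> 1
  row 9 [01001]: F1=0 F2=0 -> 0
  row 10 [01010]: F1=1 F2=0 (differ) -> 1
  row 11 [01011]: F1=0 F2=0 -> 0
  row 12 [01100]: F1=0 F2=1 (differ) -> 1
  row 13 [01101]: F1=1 F2=1 -> 0
  row 14 [01110]: F1=0 F2=1 (differ) -> 1
  row 15 [01111]: F1=1 F2=1 -> 0
  row 16 [10000]: F1=1 F2=0 (differ) -> 1
  row 17 [10001]: F1=0 F2=0 -> 0
  row 18 [10010]: F1=1 F2=1 -> 0
  row 19 [10011]: F1=0 F2=1 (differ) -> 1
  row 20 [10100]: F1=0 F2=1 (differ) -> 1
  row 21 [10101]: F1=1 F2=1 -> 0
  row 22 [10110]: F1=0 F2=1 (differ) -> 1
  row 23 [10111]: F1=1 F2=1 -> 0
  row 24 [11000]: F1=1 F2=0 (differ) -> 1
  row 25 [11001]: F1=0 F2=0 -> 0
  row 26 [11010]: F1=1 F2=1 -> 0
  row 27 [11011]: F1=0 F2=1 (differ) -> 1
  row 28 [11100]: F1=0 F2=1 (differ) -> 1
  row 29 [11101]: F1=1 F2=1 -> 0
  row 30 [11110]: F1=0 F2=1 (differ) -> 1
  row 31 [11111]: F1=1 F2=1 -> 0
Full result column, 8 rows per line (p,q fixed per line; r,s,t runs 000..111 left to right):
  rows 0-7 [p,q=00]: 10011010  (ones: 4)
  rows 8-15 [p,q=01]: 10101010  (ones: 4)
  rows 16-23 [p,q=10]: 10011010  (ones: 4)
  rows 24-31 [p,q=11]: 10011010  (ones: 4)
Disagreements = 4+4+4+4 = 16

16


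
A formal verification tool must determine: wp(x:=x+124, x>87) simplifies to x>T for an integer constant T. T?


Formula: wp(x:=E, P) = P[E/x] (substitute E for x in postcondition)
Step 1: Postcondition: x>87
Step 2: Substitute x+124 for x: x+124>87
Step 3: Solve for x: x > 87-124 = -37

-37


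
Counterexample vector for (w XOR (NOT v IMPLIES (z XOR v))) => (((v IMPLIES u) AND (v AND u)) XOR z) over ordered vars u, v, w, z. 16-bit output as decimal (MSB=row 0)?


F1 = (w XOR (NOT v IMPLIES (z XOR v)))
F2 = (((v IMPLIES u) AND (v AND u)) XOR z)
Counterexample to F1=>F2 is where F1=1 and F2=0.
Evaluate each row (bits = u,v,w,z, MSB first):
  row 0 [0000]: F1=0 F2=0 -> F1&~F2 -> 0
  row 1 [0001]: F1=1 F2=1 -> F1&~F2 -> 0
  row 2 [0010]: F1=1 F2=0 -> F1&~F2 -> 1
  row 3 [0011]: F1=0 F2=1 -> F1&~F2 -> 0
  row 4 [0100]: F1=1 F2=0 -> F1&~F2 -> 1
  row 5 [0101]: F1=1 F2=1 -> F1&~F2 -> 0
  row 6 [0110]: F1=0 F2=0 -> F1&~F2 -> 0
  row 7 [0111]: F1=0 F2=1 -> F1&~F2 -> 0
  row 8 [1000]: F1=0 F2=0 -> F1&~F2 -> 0
  row 9 [1001]: F1=1 F2=1 -> F1&~F2 -> 0
  row 10 [1010]: F1=1 F2=0 -> F1&~F2 -> 1
  row 11 [1011]: F1=0 F2=1 -> F1&~F2 -> 0
  row 12 [1100]: F1=1 F2=1 -> F1&~F2 -> 0
  row 13 [1101]: F1=1 F2=0 -> F1&~F2 -> 1
  row 14 [1110]: F1=0 F2=1 -> F1&~F2 -> 0
  row 15 [1111]: F1=0 F2=0 -> F1&~F2 -> 0
Full result column, 4 rows per line (u,v fixed per line; w,z runs 00..11 left to right):
  rows 0-3 [u,v=00]: 0010  = hex 2
  rows 4-7 [u,v=01]: 1000  = hex 8
  rows 8-11 [u,v=10]: 0010  = hex 2
  rows 12-15 [u,v=11]: 0100  = hex 4
Counterexample vector (row 0 .. row 15) = 0010100000100100
Output column grouped in 4s = 0010 1000 0010 0100 = 0x2824
Convert to decimal digit by digit (value = value*16 + digit):
  2 -> 2
  2*16 + 8 = 40
  40*16 + 2 = 642
  642*16 + 4 = 10276
Decimal = 10276

10276


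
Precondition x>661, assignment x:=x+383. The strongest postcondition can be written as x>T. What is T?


Formula: sp(P, x:=E) = exists old_x. (x = E[old_x/x]) AND P[old_x/x] (old_x is the value of x before the assignment; eliminate old_x by solving x = E[old_x/x] for old_x)
Step 1: Precondition P: x>661, i.e. old_x > 661
Step 2: Assignment gives x = old_x + 383, so old_x = x - 383
Step 3: Substitute into P: x - 383 > 661
Step 4: Simplify: x > 661+383 = 1044

1044


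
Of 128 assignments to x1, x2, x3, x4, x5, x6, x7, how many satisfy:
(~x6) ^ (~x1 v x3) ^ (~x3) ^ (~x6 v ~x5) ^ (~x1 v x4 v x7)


CNF with 5 clauses over 7 vars (128 assignments).
An assignment satisfies CNF iff every clause has >=1 true literal.
Check each row (bits = x1,x2,x3,x4,x5,x6,x7; clause T/F shown):
  row 0 [0000000]: clauses=TTTTT -> 1
  row 1 [0000001]: clauses=TTTTT -> 1
  row 2 [0000010]: clauses=FTTTT -> 0
  row 3 [0000011]: clauses=FTTTT -> 0
  row 4 [0000100]: clauses=TTTTT -> 1
  (every remaining row is evaluated the same way; all 128 results are listed next)
Full result column, 8 rows per line (x1,x2,x3,x4 fixed per line; x5,x6,x7 runs 000..111 left to right):
  rows 0-7 [x1,x2,x3,x4=0000]: 11001100  (ones: 4)
  rows 8-15 [x1,x2,x3,x4=0001]: 11001100  (ones: 4)
  rows 16-23 [x1,x2,x3,x4=0010]: 00000000  (ones: 0)
  rows 24-31 [x1,x2,x3,x4=0011]: 00000000  (ones: 0)
  rows 32-39 [x1,x2,x3,x4=0100]: 11001100  (ones: 4)
  rows 40-47 [x1,x2,x3,x4=0101]: 11001100  (ones: 4)
  rows 48-55 [x1,x2,x3,x4=0110]: 00000000  (ones: 0)
  rows 56-63 [x1,x2,x3,x4=0111]: 00000000  (ones: 0)
  rows 64-71 [x1,x2,x3,x4=1000]: 00000000  (ones: 0)
  rows 72-79 [x1,x2,x3,x4=1001]: 00000000  (ones: 0)
  rows 80-87 [x1,x2,x3,x4=1010]: 00000000  (ones: 0)
  rows 88-95 [x1,x2,x3,x4=1011]: 00000000  (ones: 0)
  rows 96-103 [x1,x2,x3,x4=1100]: 00000000  (ones: 0)
  rows 104-111 [x1,x2,x3,x4=1101]: 00000000  (ones: 0)
  rows 112-119 [x1,x2,x3,x4=1110]: 00000000  (ones: 0)
  rows 120-127 [x1,x2,x3,x4=1111]: 00000000  (ones: 0)
Satisfying assignments = 4+4+0+0+4+4+0+0+0+0+0+0+0+0+0+0 = 16

16


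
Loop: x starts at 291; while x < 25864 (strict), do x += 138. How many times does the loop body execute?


Step 1: x goes from 291 toward 25864 by 138; the body runs while x<25864, so iterations = ceil((bound-start)/step)
Step 2: Distance=25573
Step 3: ceil(25573/138)=186

186


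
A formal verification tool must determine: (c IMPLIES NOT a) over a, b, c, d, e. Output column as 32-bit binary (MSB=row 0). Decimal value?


Formula: (c IMPLIES NOT a) over a, b, c, d, e (32 rows)
Evaluate each row (bits = a,b,c,d,e, MSB first):
  row 0 [00000]: (0 IMPLIES NOT 0) -> 1
  row 1 [00001]: (0 IMPLIES NOT 0) -> 1
  row 2 [00010]: (0 IMPLIES NOT 0) -> 1
  row 3 [00011]: (0 IMPLIES NOT 0) -> 1
  row 4 [00100]: (1 IMPLIES NOT 0) -> 1
  row 5 [00101]: (1 IMPLIES NOT 0) -> 1
  row 6 [00110]: (1 IMPLIES NOT 0) -> 1
  row 7 [00111]: (1 IMPLIES NOT 0) -> 1
  row 8 [01000]: (0 IMPLIES NOT 0) -> 1
  row 9 [01001]: (0 IMPLIES NOT 0) -> 1
  row 10 [01010]: (0 IMPLIES NOT 0) -> 1
  row 11 [01011]: (0 IMPLIES NOT 0) -> 1
  row 12 [01100]: (1 IMPLIES NOT 0) -> 1
  row 13 [01101]: (1 IMPLIES NOT 0) -> 1
  row 14 [01110]: (1 IMPLIES NOT 0) -> 1
  row 15 [01111]: (1 IMPLIES NOT 0) -> 1
  row 16 [10000]: (0 IMPLIES NOT 1) -> 1
  row 17 [10001]: (0 IMPLIES NOT 1) -> 1
  row 18 [10010]: (0 IMPLIES NOT 1) -> 1
  row 19 [10011]: (0 IMPLIES NOT 1) -> 1
  row 20 [10100]: (1 IMPLIES NOT 1) -> 0
  row 21 [10101]: (1 IMPLIES NOT 1) -> 0
  row 22 [10110]: (1 IMPLIES NOT 1) -> 0
  row 23 [10111]: (1 IMPLIES NOT 1) -> 0
  row 24 [11000]: (0 IMPLIES NOT 1) -> 1
  row 25 [11001]: (0 IMPLIES NOT 1) -> 1
  row 26 [11010]: (0 IMPLIES NOT 1) -> 1
  row 27 [11011]: (0 IMPLIES NOT 1) -> 1
  row 28 [11100]: (1 IMPLIES NOT 1) -> 0
  row 29 [11101]: (1 IMPLIES NOT 1) -> 0
  row 30 [11110]: (1 IMPLIES NOT 1) -> 0
  row 31 [11111]: (1 IMPLIES NOT 1) -> 0
Full result column, 4 rows per line (a,b,c fixed per line; d,e runs 00..11 left to right):
  rows 0-3 [a,b,c=000]: 1111  = hex F
  rows 4-7 [a,b,c=001]: 1111  = hex F
  rows 8-11 [a,b,c=010]: 1111  = hex F
  rows 12-15 [a,b,c=011]: 1111  = hex F
  rows 16-19 [a,b,c=100]: 1111  = hex F
  rows 20-23 [a,b,c=101]: 0000  = hex 0
  rows 24-27 [a,b,c=110]: 1111  = hex F
  rows 28-31 [a,b,c=111]: 0000  = hex 0
Output column (row 0 .. row 31) = 11111111111111111111000011110000
Output column grouped in 4s = 1111 1111 1111 1111 1111 0000 1111 0000 = 0xFFFFF0F0
Convert to decimal digit by digit (value = value*16 + digit):
  F -> 15
  15*16 + 15 (F) = 255
  255*16 + 15 (F) = 4095
  4095*16 + 15 (F) = 65535
  65535*16 + 15 (F) = 1048575
  1048575*16 + 0 = 16777200
  16777200*16 + 15 (F) = 268435215
  268435215*16 + 0 = 4294963440
Decimal = 4294963440

4294963440


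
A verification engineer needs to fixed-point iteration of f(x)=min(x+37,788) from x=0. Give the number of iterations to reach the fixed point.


Step 1: x=0, cap=788, increment=37
Step 2: x grows by 37 each step until capped at 788; fixed point is x=788
Step 3: iterations = ceil(788/37) = 22

22


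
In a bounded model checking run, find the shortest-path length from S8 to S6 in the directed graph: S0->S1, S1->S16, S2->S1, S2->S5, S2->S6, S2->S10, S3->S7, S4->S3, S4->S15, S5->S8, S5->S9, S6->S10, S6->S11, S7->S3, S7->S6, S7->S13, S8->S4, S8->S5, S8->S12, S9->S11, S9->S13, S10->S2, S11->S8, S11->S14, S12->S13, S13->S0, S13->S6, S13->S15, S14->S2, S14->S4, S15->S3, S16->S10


BFS layer-by-layer from S8:
  dist 0: {S8}
  dist 1: {S4, S5, S12}
  dist 2: {S3, S9, S13, S15}
  dist 3: {S0, S6, S7, S11}
  -> S6 reached at distance 3
Shortest path length = 3

3


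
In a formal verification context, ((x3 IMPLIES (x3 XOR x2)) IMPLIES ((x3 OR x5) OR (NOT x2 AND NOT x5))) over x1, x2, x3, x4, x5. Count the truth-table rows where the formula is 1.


Formula: ((x3 IMPLIES (x3 XOR x2)) IMPLIES ((x3 OR x5) OR (NOT x2 AND NOT x5))) over 5 vars (32 rows)
Evaluate each row (x1, x2, x3, x4, x5 as bits, MSB first):
  row 0 [00000]: ((0 IMPLIES (0 XOR 0)) IMPLIES ((0 OR 0) OR (NOT 0 AND NOT 0))) -> 1
  row 1 [00001]: ((0 IMPLIES (0 XOR 0)) IMPLIES ((0 OR 1) OR (NOT 0 AND NOT 1))) -> 1
  row 2 [00010]: ((0 IMPLIES (0 XOR 0)) IMPLIES ((0 OR 0) OR (NOT 0 AND NOT 0))) -> 1
  row 3 [00011]: ((0 IMPLIES (0 XOR 0)) IMPLIES ((0 OR 1) OR (NOT 0 AND NOT 1))) -> 1
  row 4 [00100]: ((1 IMPLIES (1 XOR 0)) IMPLIES ((1 OR 0) OR (NOT 0 AND NOT 0))) -> 1
  row 5 [00101]: ((1 IMPLIES (1 XOR 0)) IMPLIES ((1 OR 1) OR (NOT 0 AND NOT 1))) -> 1
  row 6 [00110]: ((1 IMPLIES (1 XOR 0)) IMPLIES ((1 OR 0) OR (NOT 0 AND NOT 0))) -> 1
  row 7 [00111]: ((1 IMPLIES (1 XOR 0)) IMPLIES ((1 OR 1) OR (NOT 0 AND NOT 1))) -> 1
  row 8 [01000]: ((0 IMPLIES (0 XOR 1)) IMPLIES ((0 OR 0) OR (NOT 1 AND NOT 0))) -> 0
  row 9 [01001]: ((0 IMPLIES (0 XOR 1)) IMPLIES ((0 OR 1) OR (NOT 1 AND NOT 1))) -> 1
  row 10 [01010]: ((0 IMPLIES (0 XOR 1)) IMPLIES ((0 OR 0) OR (NOT 1 AND NOT 0))) -> 0
  row 11 [01011]: ((0 IMPLIES (0 XOR 1)) IMPLIES ((0 OR 1) OR (NOT 1 AND NOT 1))) -> 1
  row 12 [01100]: ((1 IMPLIES (1 XOR 1)) IMPLIES ((1 OR 0) OR (NOT 1 AND NOT 0))) -> 1
  row 13 [01101]: ((1 IMPLIES (1 XOR 1)) IMPLIES ((1 OR 1) OR (NOT 1 AND NOT 1))) -> 1
  row 14 [01110]: ((1 IMPLIES (1 XOR 1)) IMPLIES ((1 OR 0) OR (NOT 1 AND NOT 0))) -> 1
  row 15 [01111]: ((1 IMPLIES (1 XOR 1)) IMPLIES ((1 OR 1) OR (NOT 1 AND NOT 1))) -> 1
  row 16 [10000]: ((0 IMPLIES (0 XOR 0)) IMPLIES ((0 OR 0) OR (NOT 0 AND NOT 0))) -> 1
  row 17 [10001]: ((0 IMPLIES (0 XOR 0)) IMPLIES ((0 OR 1) OR (NOT 0 AND NOT 1))) -> 1
  row 18 [10010]: ((0 IMPLIES (0 XOR 0)) IMPLIES ((0 OR 0) OR (NOT 0 AND NOT 0))) -> 1
  row 19 [10011]: ((0 IMPLIES (0 XOR 0)) IMPLIES ((0 OR 1) OR (NOT 0 AND NOT 1))) -> 1
  row 20 [10100]: ((1 IMPLIES (1 XOR 0)) IMPLIES ((1 OR 0) OR (NOT 0 AND NOT 0))) -> 1
  row 21 [10101]: ((1 IMPLIES (1 XOR 0)) IMPLIES ((1 OR 1) OR (NOT 0 AND NOT 1))) -> 1
  row 22 [10110]: ((1 IMPLIES (1 XOR 0)) IMPLIES ((1 OR 0) OR (NOT 0 AND NOT 0))) -> 1
  row 23 [10111]: ((1 IMPLIES (1 XOR 0)) IMPLIES ((1 OR 1) OR (NOT 0 AND NOT 1))) -> 1
  row 24 [11000]: ((0 IMPLIES (0 XOR 1)) IMPLIES ((0 OR 0) OR (NOT 1 AND NOT 0))) -> 0
  row 25 [11001]: ((0 IMPLIES (0 XOR 1)) IMPLIES ((0 OR 1) OR (NOT 1 AND NOT 1))) -> 1
  row 26 [11010]: ((0 IMPLIES (0 XOR 1)) IMPLIES ((0 OR 0) OR (NOT 1 AND NOT 0))) -> 0
  row 27 [11011]: ((0 IMPLIES (0 XOR 1)) IMPLIES ((0 OR 1) OR (NOT 1 AND NOT 1))) -> 1
  row 28 [11100]: ((1 IMPLIES (1 XOR 1)) IMPLIES ((1 OR 0) OR (NOT 1 AND NOT 0))) -> 1
  row 29 [11101]: ((1 IMPLIES (1 XOR 1)) IMPLIES ((1 OR 1) OR (NOT 1 AND NOT 1))) -> 1
  row 30 [11110]: ((1 IMPLIES (1 XOR 1)) IMPLIES ((1 OR 0) OR (NOT 1 AND NOT 0))) -> 1
  row 31 [11111]: ((1 IMPLIES (1 XOR 1)) IMPLIES ((1 OR 1) OR (NOT 1 AND NOT 1))) -> 1
Full result column, 8 rows per line (x1,x2 fixed per line; x3,x4,x5 runs 000..111 left to right):
  rows 0-7 [x1,x2=00]: 11111111  (ones: 8)
  rows 8-15 [x1,x2=01]: 01011111  (ones: 6)
  rows 16-23 [x1,x2=10]: 11111111  (ones: 8)
  rows 24-31 [x1,x2=11]: 01011111  (ones: 6)
Count of 1-rows = 8+6+8+6 = 28

28


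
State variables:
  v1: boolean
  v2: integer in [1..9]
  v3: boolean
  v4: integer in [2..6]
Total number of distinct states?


State space = product of domain sizes of all variables.
Domain sizes:
  v1 (boolean): 2
  v2 (integer in [1..9]): 9
  v3 (boolean): 2
  v4 (integer in [2..6]): 5
Product = 2 * 9 * 2 * 5 = 180

180


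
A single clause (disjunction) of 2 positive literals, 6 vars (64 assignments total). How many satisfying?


Step 1: Total=2^6=64
Step 2: Unsat when all 2 false: 2^4=16
Step 3: Sat=64-16=48

48


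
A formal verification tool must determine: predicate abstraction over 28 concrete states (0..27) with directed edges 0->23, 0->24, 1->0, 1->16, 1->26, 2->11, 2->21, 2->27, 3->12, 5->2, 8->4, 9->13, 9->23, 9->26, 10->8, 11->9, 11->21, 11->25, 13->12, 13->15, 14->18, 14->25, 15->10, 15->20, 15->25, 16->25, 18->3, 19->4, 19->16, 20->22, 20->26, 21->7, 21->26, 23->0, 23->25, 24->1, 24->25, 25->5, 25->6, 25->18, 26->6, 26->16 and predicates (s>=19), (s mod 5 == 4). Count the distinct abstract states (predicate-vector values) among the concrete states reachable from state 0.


BFS from 0:
Concrete reachable: {0, 1, 2, 3, 4, 5, 6, 7, 8, 9, 10, 11, 12, 13, 15, 16, 18, 20, 21, 22, 23, 24, 25, 26, 27}
Abstract via predicates (s>=19), (s mod 5 == 4):
  (0,0) <- {0, 1, 2, 3, 5, 6, 7, 8, 10, 11, 12, 13, 15, 16, 18}
  (0,1) <- {4, 9}
  (1,0) <- {20, 21, 22, 23, 25, 26, 27}
  (1,1) <- {24}
Distinct abstract states = 4

4


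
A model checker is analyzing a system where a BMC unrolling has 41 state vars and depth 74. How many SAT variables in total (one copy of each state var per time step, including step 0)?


BMC unrolls to depth k, creating one copy of each state var for steps 0..k.
Step count = 74 + 1 = 75 (steps 0 through 74)
Vars per step = 41
Total = 41 * 75 = 3075

3075


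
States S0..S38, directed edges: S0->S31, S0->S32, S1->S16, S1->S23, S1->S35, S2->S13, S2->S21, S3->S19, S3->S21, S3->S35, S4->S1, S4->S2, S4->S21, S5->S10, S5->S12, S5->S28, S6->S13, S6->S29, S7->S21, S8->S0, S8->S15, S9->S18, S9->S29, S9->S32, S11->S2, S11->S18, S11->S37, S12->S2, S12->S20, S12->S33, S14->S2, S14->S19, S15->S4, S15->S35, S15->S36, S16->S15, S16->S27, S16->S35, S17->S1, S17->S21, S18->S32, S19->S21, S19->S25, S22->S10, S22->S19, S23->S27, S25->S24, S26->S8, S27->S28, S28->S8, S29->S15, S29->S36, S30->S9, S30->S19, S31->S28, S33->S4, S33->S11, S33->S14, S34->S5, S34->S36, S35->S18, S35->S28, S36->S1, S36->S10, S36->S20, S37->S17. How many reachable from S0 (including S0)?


BFS from S0:
  layer 0: {S0}
  layer 1: {S31, S32}
  layer 2: {S28}
  layer 3: {S8}
  layer 4: {S15}
  layer 5: {S4, S35, S36}
  layer 6: {S1, S2, S10, S18, S20, S21}
  layer 7: {S13, S16, S23}
  layer 8: {S27}
Reachable set: {S0, S1, S2, S4, S8, S10, S13, S15, S16, S18, S20, S21, S23, S27, S28, S31, S32, S35, S36}
Count = 19

19
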